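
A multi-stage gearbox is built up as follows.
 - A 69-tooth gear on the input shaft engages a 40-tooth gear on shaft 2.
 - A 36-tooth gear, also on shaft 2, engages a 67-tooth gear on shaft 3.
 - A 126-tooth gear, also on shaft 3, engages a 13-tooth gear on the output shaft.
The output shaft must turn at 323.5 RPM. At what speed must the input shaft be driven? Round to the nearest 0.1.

36.0 RPM

Overall ratio R = 0.57971 × 1.8611 × 0.10317 = 0.11132.
Required input speed = output speed × R = 323.5 × 0.11132 = 36.011 RPM.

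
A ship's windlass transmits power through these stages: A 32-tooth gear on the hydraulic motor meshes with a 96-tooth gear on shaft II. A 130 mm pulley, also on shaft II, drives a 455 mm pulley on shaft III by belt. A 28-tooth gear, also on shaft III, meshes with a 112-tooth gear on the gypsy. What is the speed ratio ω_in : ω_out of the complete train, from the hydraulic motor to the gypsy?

42

Each stage contributes driven/driver: gear mesh 96/32 = 3, belt 455/130 = 3.5, gear mesh 112/28 = 4.
Overall: 3 × 3.5 × 4 = 42.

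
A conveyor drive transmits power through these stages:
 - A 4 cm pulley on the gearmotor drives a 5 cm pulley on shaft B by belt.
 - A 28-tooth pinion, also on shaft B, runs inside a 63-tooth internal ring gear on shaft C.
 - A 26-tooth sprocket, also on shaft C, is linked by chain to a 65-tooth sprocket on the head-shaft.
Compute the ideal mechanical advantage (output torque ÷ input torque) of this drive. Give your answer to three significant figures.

Each stage contributes driven/driver: belt 5/4 = 1.25, internal gear 63/28 = 2.25, chain 65/26 = 2.5.
Overall: 1.25 × 2.25 × 2.5 = 7.0312.

7.03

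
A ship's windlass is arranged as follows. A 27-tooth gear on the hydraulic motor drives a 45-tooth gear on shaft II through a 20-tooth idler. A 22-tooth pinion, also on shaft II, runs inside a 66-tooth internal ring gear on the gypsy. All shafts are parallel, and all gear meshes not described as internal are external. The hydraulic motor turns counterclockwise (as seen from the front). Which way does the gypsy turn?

counterclockwise

the hydraulic motor → shaft II: driver → idler → driven is 2 external meshes, 2 reversals → CCW.
shaft II → the gypsy: internal mesh, same direction → CCW.
2 reversals in total — an even number — so the gypsy turns the same way as the hydraulic motor.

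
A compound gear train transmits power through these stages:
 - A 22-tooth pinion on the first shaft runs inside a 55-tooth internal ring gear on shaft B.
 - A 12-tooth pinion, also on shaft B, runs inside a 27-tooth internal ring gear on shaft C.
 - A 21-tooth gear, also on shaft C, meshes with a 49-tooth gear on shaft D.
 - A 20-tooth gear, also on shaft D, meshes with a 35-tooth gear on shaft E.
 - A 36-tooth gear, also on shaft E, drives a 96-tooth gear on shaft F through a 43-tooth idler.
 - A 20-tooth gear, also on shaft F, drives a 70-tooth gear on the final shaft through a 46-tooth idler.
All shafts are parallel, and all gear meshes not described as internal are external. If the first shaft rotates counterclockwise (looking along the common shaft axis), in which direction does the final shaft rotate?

counterclockwise

the first shaft → shaft B: internal mesh, same direction → CCW.
shaft B → shaft C: internal mesh, same direction → CCW.
shaft C → shaft D: external mesh, 1 reversal → CW.
shaft D → shaft E: external mesh, 1 reversal → CCW.
shaft E → shaft F: driver → idler → driven is 2 external meshes, 2 reversals → CCW.
shaft F → the final shaft: driver → idler → driven is 2 external meshes, 2 reversals → CCW.
6 reversals in total — an even number — so the final shaft turns the same way as the first shaft.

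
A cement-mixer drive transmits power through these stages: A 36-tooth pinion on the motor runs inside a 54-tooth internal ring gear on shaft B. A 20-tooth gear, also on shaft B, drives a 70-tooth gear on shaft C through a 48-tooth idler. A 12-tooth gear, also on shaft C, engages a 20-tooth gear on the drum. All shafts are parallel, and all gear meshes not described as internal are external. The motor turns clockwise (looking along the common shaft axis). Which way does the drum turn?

the motor → shaft B: internal mesh, same direction → CW.
shaft B → shaft C: driver → idler → driven is 2 external meshes, 2 reversals → CW.
shaft C → the drum: external mesh, 1 reversal → CCW.
3 reversals in total — an odd number — so the drum turns opposite to the motor.

anticlockwise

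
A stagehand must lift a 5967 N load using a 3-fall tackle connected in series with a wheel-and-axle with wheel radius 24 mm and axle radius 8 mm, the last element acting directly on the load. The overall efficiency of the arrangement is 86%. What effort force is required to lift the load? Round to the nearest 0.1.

770.9 N

Block-and-tackle MA = number of supporting rope parts = 3.
Wheel-and-axle MA = R/r = 24/8 = 3.
Combined ideal MA = 3 × 3 = 9.
Actual MA = 9 × 0.86 = 7.74.
Effort = load / actual MA = 5967 / 7.74 = 770.93 N.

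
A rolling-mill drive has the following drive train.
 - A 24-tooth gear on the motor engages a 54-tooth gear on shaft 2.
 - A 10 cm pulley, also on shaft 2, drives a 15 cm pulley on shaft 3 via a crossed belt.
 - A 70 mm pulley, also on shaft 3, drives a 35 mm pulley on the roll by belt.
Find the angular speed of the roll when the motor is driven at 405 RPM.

gear mesh 54/24 = 2.25 → 405/2.25 = 180 RPM
belt 15/10 = 1.5 → 180/1.5 = 120 RPM
belt 35/70 = 0.5 → 120/0.5 = 240 RPM

240 RPM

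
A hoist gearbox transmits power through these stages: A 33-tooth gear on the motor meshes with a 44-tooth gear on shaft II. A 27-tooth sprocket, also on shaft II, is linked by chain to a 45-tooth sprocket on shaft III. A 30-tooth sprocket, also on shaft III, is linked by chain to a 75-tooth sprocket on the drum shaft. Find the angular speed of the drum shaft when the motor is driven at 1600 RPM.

288 RPM

Gear mesh: ratio = 44/33 = 1.3333, so shaft II turns at 1600 / 1.3333 = 1200 RPM.
Chain: ratio = 45/27 = 1.6667, so shaft III turns at 1200 / 1.6667 = 720 RPM.
Chain: ratio = 75/30 = 2.5, so the drum shaft turns at 720 / 2.5 = 288 RPM.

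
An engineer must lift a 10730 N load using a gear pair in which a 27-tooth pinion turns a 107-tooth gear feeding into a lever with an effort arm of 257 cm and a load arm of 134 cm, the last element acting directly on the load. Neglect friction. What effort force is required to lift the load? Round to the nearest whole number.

1412 N

Gear pair MA = 107/27 = 3.963.
Lever MA = effort arm / load arm = 257/134 = 1.9179.
Combined ideal MA = 3.963 × 1.9179 = 7.6006.
Effort = load / MA = 10730 / 7.6006 = 1411.7 N.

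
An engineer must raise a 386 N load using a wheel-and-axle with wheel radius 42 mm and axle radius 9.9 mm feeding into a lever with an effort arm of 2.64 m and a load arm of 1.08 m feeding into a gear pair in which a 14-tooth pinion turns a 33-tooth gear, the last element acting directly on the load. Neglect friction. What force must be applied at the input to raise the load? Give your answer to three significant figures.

15.8 N

Wheel-and-axle MA = R/r = 42/9.9 = 4.2424.
Lever MA = effort arm / load arm = 2.64/1.08 = 2.4444.
Gear pair MA = 33/14 = 2.3571.
Combined ideal MA = 4.2424 × 2.4444 × 2.3571 = 24.444.
Effort = load / MA = 386 / 24.444 = 15.791 N.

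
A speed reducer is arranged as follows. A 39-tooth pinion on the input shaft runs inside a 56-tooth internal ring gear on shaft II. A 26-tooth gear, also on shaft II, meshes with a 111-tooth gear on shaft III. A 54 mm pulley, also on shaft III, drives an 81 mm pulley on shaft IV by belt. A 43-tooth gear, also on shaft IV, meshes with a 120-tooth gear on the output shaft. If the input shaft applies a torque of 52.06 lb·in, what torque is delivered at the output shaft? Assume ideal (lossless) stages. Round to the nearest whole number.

1336 lb·in

Internal gear: ratio = 56/39 = 1.4359; torque at shaft II = 52.06 × 1.4359 = 74.753 lb·in.
Gear mesh: ratio = 111/26 = 4.2692; torque at shaft III = 74.753 × 4.2692 = 319.14 lb·in.
Belt: ratio = 81/54 = 1.5; torque at shaft IV = 319.14 × 1.5 = 478.71 lb·in.
Gear mesh: ratio = 120/43 = 2.7907; torque at the output shaft = 478.71 × 2.7907 = 1335.9 lb·in.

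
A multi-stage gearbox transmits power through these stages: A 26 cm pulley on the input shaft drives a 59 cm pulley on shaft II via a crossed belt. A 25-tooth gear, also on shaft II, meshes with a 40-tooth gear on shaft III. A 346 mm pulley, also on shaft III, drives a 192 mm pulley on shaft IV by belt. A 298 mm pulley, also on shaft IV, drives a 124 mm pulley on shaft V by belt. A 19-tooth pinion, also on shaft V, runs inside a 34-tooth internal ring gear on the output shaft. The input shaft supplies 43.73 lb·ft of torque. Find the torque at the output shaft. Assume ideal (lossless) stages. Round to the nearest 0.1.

Belt: ratio = 59/26 = 2.2692; torque at shaft II = 43.73 × 2.2692 = 99.233 lb·ft.
Gear mesh: ratio = 40/25 = 1.6; torque at shaft III = 99.233 × 1.6 = 158.77 lb·ft.
Belt: ratio = 192/346 = 0.55491; torque at shaft IV = 158.77 × 0.55491 = 88.106 lb·ft.
Belt: ratio = 124/298 = 0.41611; torque at shaft V = 88.106 × 0.41611 = 36.661 lb·ft.
Internal gear: ratio = 34/19 = 1.7895; torque at the output shaft = 36.661 × 1.7895 = 65.605 lb·ft.

65.6 lb·ft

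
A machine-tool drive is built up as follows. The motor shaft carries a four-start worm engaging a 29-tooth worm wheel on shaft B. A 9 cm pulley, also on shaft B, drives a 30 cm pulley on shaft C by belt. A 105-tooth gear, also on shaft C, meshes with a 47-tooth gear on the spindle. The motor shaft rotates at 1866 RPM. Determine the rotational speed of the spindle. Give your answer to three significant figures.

Worm: ratio = 29/4 = 7.25, so shaft B turns at 1866 / 7.25 = 257.38 RPM.
Belt: ratio = 30/9 = 3.3333, so shaft C turns at 257.38 / 3.3333 = 77.214 RPM.
Gear mesh: ratio = 47/105 = 0.44762, so the spindle turns at 77.214 / 0.44762 = 172.5 RPM.

172 RPM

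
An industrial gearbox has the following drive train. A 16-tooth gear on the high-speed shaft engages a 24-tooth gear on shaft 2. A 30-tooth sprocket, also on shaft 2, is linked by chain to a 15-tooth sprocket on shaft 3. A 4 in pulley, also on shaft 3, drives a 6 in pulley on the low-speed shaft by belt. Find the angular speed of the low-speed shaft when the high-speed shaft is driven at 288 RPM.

gear mesh 24/16 = 1.5 → 288/1.5 = 192 RPM
chain 15/30 = 0.5 → 192/0.5 = 384 RPM
belt 6/4 = 1.5 → 384/1.5 = 256 RPM

256 RPM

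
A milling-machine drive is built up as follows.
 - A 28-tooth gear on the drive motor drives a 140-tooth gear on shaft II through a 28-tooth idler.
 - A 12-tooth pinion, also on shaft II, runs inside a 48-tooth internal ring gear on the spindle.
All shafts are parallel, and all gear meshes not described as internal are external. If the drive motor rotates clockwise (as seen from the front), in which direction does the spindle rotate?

clockwise

the drive motor → shaft II: driver → idler → driven is 2 external meshes, 2 reversals → CW.
shaft II → the spindle: internal mesh, same direction → CW.
2 reversals in total — an even number — so the spindle turns the same way as the drive motor.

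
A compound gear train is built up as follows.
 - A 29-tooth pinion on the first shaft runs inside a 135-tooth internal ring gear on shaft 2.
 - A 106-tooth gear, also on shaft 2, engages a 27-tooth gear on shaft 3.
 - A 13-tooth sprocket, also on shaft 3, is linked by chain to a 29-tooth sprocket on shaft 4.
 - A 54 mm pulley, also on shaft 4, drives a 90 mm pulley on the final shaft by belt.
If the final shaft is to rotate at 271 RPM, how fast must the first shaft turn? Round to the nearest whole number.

Overall ratio R = 4.6552 × 0.25472 × 2.2308 × 1.6667 = 4.4086.
Required input speed = output speed × R = 271 × 4.4086 = 1194.7 RPM.

1195 RPM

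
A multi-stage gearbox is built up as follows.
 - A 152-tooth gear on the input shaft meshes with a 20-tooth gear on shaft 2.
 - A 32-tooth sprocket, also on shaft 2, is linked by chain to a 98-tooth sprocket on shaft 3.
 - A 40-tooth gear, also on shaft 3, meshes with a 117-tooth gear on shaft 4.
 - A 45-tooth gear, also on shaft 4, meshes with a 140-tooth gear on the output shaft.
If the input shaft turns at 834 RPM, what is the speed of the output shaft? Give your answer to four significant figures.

gear mesh 20/152 = 0.13158 → 834/0.13158 = 6338.4 RPM
chain 98/32 = 3.0625 → 6338.4/3.0625 = 2069.7 RPM
gear mesh 117/40 = 2.925 → 2069.7/2.925 = 707.58 RPM
gear mesh 140/45 = 3.1111 → 707.58/3.1111 = 227.44 RPM

227.4 RPM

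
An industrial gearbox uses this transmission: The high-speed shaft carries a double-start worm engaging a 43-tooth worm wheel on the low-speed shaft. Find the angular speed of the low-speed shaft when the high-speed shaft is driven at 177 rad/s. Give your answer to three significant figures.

worm 43/2 = 21.5 → 177/21.5 = 8.2326 rad/s

8.23 rad/s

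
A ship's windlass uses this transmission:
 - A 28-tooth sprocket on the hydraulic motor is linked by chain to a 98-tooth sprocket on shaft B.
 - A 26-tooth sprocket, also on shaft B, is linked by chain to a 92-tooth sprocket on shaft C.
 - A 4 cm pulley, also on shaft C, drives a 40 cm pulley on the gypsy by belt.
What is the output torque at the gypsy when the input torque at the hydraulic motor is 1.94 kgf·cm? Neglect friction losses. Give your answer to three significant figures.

240 kgf·cm

After the chain (98/28): 1.94 × 3.5 = 6.79 kgf·cm
After the chain (92/26): 6.79 × 3.5385 = 24.026 kgf·cm
After the belt (40/4): 24.026 × 10 = 240.26 kgf·cm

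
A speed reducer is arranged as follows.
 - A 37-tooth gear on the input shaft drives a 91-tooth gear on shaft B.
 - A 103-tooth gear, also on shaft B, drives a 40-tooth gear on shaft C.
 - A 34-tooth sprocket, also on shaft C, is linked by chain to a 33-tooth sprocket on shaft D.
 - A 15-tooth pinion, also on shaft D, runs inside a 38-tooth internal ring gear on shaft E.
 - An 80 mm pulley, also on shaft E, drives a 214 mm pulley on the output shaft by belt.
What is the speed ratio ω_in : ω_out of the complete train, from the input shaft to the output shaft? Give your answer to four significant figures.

Each stage contributes driven/driver: gear mesh 91/37 = 2.4595, gear mesh 40/103 = 0.38835, chain 33/34 = 0.97059, internal gear 38/15 = 2.5333, belt 214/80 = 2.675.
Overall: 2.4595 × 0.38835 × 0.97059 × 2.5333 × 2.675 = 6.2822.

6.282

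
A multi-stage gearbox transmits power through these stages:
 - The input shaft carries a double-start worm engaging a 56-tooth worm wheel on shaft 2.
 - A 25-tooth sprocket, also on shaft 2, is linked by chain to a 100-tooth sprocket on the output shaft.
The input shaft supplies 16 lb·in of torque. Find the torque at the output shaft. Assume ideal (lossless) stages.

worm 56/2 = 28 → τ = 16·28 = 448 lb·in
chain 100/25 = 4 → τ = 448·4 = 1792 lb·in

1792 lb·in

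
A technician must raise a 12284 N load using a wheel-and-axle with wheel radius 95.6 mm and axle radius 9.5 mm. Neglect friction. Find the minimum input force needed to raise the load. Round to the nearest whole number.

1221 N

Wheel-and-axle MA = R/r = 95.6/9.5 = 10.063.
Effort = load / MA = 12284 / 10.063 = 1220.7 N.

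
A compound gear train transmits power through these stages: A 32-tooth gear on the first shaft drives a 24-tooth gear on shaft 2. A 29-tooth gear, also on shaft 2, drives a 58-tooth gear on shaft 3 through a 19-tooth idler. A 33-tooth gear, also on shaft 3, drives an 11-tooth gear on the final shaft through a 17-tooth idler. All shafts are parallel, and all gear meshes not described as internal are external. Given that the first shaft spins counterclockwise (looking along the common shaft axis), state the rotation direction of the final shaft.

clockwise

the first shaft → shaft 2: external mesh, 1 reversal → CW.
shaft 2 → shaft 3: driver → idler → driven is 2 external meshes, 2 reversals → CW.
shaft 3 → the final shaft: driver → idler → driven is 2 external meshes, 2 reversals → CW.
5 reversals in total — an odd number — so the final shaft turns opposite to the first shaft.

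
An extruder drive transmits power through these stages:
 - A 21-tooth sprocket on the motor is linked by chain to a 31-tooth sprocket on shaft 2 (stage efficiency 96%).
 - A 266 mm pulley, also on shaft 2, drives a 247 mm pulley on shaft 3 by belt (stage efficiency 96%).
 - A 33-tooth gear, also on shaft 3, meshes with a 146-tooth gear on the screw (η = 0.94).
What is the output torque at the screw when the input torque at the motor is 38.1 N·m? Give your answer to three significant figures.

chain 31/21 = 1.4762 → τ = 38.1·1.4762·0.96 = 53.993 N·m
belt 247/266 = 0.92857 → τ = 53.993·0.92857·0.96 = 48.131 N·m
gear mesh 146/33 = 4.4242 → τ = 48.131·4.4242·0.94 = 200.17 N·m

200 N·m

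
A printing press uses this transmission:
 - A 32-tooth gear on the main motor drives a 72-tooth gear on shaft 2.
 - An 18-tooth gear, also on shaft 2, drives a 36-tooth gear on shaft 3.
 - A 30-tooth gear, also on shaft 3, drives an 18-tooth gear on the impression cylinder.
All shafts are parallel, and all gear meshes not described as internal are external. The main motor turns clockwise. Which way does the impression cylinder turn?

the main motor → shaft 2: external mesh, 1 reversal → CCW.
shaft 2 → shaft 3: external mesh, 1 reversal → CW.
shaft 3 → the impression cylinder: external mesh, 1 reversal → CCW.
3 reversals in total — an odd number — so the impression cylinder turns opposite to the main motor.

counterclockwise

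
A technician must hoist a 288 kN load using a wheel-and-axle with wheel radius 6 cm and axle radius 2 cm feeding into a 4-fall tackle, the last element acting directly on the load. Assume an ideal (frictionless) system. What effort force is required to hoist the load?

Wheel-and-axle MA = R/r = 6/2 = 3.
Block-and-tackle MA = number of supporting rope parts = 4.
Combined ideal MA = 3 × 4 = 12.
Effort = load / MA = 288 / 12 = 24 kN.

24 kN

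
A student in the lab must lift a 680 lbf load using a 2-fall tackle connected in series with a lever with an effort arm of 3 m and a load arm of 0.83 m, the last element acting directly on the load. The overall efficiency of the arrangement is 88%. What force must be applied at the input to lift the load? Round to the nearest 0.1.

Block-and-tackle MA = number of supporting rope parts = 2.
Lever MA = effort arm / load arm = 3/0.83 = 3.6145.
Combined ideal MA = 2 × 3.6145 = 7.2289.
Actual MA = 7.2289 × 0.88 = 6.3614.
Effort = load / actual MA = 680 / 6.3614 = 106.89 lbf.

106.9 lbf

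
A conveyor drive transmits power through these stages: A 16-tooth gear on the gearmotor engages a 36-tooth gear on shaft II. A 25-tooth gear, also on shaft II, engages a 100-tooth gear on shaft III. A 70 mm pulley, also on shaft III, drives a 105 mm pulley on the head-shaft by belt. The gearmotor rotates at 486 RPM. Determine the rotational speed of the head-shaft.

the gearmotor → shaft II (gear mesh, 36/16): 486 ÷ 2.25 = 216 RPM
shaft II → shaft III (gear mesh, 100/25): 216 ÷ 4 = 54 RPM
shaft III → the head-shaft (belt, 105/70): 54 ÷ 1.5 = 36 RPM

36 RPM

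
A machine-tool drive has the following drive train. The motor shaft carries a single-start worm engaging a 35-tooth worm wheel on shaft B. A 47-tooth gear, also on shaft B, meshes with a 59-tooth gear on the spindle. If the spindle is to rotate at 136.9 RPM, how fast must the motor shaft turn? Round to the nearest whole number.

6015 RPM

Overall ratio R = 35 × 1.2553 = 43.936.
Required input speed = output speed × R = 136.9 × 43.936 = 6014.9 RPM.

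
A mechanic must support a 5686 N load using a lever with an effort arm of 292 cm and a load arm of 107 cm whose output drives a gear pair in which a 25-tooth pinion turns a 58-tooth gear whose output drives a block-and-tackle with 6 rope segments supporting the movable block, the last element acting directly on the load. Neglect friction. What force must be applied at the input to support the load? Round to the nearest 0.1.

Lever MA = effort arm / load arm = 292/107 = 2.729.
Gear pair MA = 58/25 = 2.32.
Block-and-tackle MA = number of supporting rope parts = 6.
Combined ideal MA = 2.729 × 2.32 × 6 = 37.987.
Effort = load / MA = 5686 / 37.987 = 149.68 N.

149.7 N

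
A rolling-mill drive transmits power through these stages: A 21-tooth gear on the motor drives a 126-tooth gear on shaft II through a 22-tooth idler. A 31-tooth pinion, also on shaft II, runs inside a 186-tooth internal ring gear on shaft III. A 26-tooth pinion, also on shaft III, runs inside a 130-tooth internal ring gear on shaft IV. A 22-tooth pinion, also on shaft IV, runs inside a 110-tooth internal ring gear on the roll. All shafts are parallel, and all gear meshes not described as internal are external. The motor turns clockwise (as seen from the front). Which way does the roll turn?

the motor → shaft II: driver → idler → driven is 2 external meshes, 2 reversals → CW.
shaft II → shaft III: internal mesh, same direction → CW.
shaft III → shaft IV: internal mesh, same direction → CW.
shaft IV → the roll: internal mesh, same direction → CW.
2 reversals in total — an even number — so the roll turns the same way as the motor.

clockwise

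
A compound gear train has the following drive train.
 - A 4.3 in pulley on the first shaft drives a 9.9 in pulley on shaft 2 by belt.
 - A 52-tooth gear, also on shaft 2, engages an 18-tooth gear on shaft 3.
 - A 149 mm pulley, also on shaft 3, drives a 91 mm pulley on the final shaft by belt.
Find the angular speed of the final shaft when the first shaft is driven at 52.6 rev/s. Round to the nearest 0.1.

108.1 rev/s

belt 9.9/4.3 = 2.3023 → 52.6/2.3023 = 22.846 rev/s
gear mesh 18/52 = 0.34615 → 22.846/0.34615 = 66.001 rev/s
belt 91/149 = 0.61074 → 66.001/0.61074 = 108.07 rev/s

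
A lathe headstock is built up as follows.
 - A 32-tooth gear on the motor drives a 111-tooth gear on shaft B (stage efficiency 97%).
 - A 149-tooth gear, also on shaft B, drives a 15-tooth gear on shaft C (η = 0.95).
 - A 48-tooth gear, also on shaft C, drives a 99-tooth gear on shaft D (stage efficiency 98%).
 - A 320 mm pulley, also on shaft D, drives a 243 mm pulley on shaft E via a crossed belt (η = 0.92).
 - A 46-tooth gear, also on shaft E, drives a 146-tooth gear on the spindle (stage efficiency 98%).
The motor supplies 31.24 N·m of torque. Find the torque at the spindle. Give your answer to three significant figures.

Gear mesh: ratio = 111/32 = 3.4688; torque at shaft B = 31.24 × 3.4688 × 0.97 = 105.11 N·m.
Gear mesh: ratio = 15/149 = 0.10067; torque at shaft C = 105.11 × 0.10067 × 0.95 = 10.053 N·m.
Gear mesh: ratio = 99/48 = 2.0625; torque at shaft D = 10.053 × 2.0625 × 0.98 = 20.319 N·m.
Belt: ratio = 243/320 = 0.75938; torque at shaft E = 20.319 × 0.75938 × 0.92 = 14.195 N·m.
Gear mesh: ratio = 146/46 = 3.1739; torque at the spindle = 14.195 × 3.1739 × 0.98 = 44.154 N·m.

44.2 N·m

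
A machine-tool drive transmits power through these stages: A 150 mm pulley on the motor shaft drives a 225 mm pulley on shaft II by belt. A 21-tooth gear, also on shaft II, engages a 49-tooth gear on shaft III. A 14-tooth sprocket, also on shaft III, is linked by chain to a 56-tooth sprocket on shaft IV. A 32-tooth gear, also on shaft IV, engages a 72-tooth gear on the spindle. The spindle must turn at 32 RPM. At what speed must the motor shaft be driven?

1008 RPM

Overall ratio R = 1.5 × 2.3333 × 4 × 2.25 = 31.5.
Required input speed = output speed × R = 32 × 31.5 = 1008 RPM.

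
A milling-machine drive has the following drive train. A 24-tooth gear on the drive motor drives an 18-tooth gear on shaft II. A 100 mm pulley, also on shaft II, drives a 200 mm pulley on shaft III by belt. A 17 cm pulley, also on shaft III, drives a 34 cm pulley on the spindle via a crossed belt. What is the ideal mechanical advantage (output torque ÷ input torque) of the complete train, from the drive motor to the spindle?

Each stage contributes driven/driver: gear mesh 18/24 = 0.75, belt 200/100 = 2, belt 34/17 = 2.
Overall: 0.75 × 2 × 2 = 3.

3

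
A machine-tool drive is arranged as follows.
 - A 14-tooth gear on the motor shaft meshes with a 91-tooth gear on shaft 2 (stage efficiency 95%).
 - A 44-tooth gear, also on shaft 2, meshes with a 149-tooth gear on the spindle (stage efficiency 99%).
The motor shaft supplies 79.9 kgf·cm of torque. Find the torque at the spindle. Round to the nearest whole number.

1654 kgf·cm

After the gear mesh (91/14): 79.9 × 6.5 × 0.95 = 493.38 kgf·cm
After the gear mesh (149/44): 493.38 × 3.3864 × 0.99 = 1654.1 kgf·cm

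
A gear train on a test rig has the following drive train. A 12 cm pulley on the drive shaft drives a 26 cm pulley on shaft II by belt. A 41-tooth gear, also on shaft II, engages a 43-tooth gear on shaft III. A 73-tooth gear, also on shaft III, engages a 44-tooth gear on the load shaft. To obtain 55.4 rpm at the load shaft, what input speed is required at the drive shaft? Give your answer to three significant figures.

Overall ratio R = 2.1667 × 1.0488 × 0.60274 = 1.3696.
Required input speed = output speed × R = 55.4 × 1.3696 = 75.878 rpm.

75.9 rpm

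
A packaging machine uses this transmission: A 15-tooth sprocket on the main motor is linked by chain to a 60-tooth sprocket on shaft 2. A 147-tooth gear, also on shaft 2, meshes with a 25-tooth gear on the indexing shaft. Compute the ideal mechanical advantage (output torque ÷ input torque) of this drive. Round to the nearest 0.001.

Each stage contributes driven/driver: chain 60/15 = 4, gear mesh 25/147 = 0.17007.
Overall: 4 × 0.17007 = 0.68027.

0.680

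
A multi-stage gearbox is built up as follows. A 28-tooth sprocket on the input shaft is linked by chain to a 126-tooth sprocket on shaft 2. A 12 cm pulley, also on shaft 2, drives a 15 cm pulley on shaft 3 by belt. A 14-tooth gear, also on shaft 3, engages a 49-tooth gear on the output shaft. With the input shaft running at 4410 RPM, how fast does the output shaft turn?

chain 126/28 = 4.5 → 4410/4.5 = 980 RPM
belt 15/12 = 1.25 → 980/1.25 = 784 RPM
gear mesh 49/14 = 3.5 → 784/3.5 = 224 RPM

224 RPM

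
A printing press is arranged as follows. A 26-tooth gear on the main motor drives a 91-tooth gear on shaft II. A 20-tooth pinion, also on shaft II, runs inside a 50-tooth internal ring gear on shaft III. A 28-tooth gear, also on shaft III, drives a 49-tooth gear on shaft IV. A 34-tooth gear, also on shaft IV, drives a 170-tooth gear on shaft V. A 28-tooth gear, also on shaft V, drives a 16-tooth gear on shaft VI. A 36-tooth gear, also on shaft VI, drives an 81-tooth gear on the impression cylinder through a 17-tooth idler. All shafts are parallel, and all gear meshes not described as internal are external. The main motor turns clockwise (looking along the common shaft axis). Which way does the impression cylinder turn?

clockwise

the main motor → shaft II: external mesh, 1 reversal → CCW.
shaft II → shaft III: internal mesh, same direction → CCW.
shaft III → shaft IV: external mesh, 1 reversal → CW.
shaft IV → shaft V: external mesh, 1 reversal → CCW.
shaft V → shaft VI: external mesh, 1 reversal → CW.
shaft VI → the impression cylinder: driver → idler → driven is 2 external meshes, 2 reversals → CW.
6 reversals in total — an even number — so the impression cylinder turns the same way as the main motor.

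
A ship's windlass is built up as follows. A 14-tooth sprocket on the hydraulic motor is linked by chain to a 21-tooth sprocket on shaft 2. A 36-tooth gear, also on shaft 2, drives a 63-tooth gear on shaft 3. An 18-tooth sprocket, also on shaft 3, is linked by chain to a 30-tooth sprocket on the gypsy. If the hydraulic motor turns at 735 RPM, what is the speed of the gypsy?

chain 21/14 = 1.5 → 735/1.5 = 490 RPM
gear mesh 63/36 = 1.75 → 490/1.75 = 280 RPM
chain 30/18 = 1.6667 → 280/1.6667 = 168 RPM

168 RPM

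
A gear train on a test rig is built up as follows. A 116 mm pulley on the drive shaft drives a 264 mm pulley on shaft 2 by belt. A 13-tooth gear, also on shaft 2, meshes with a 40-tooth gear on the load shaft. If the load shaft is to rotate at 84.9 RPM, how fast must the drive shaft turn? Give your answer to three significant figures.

Overall ratio R = 2.2759 × 3.0769 = 7.0027.
Required input speed = output speed × R = 84.9 × 7.0027 = 594.53 RPM.

595 RPM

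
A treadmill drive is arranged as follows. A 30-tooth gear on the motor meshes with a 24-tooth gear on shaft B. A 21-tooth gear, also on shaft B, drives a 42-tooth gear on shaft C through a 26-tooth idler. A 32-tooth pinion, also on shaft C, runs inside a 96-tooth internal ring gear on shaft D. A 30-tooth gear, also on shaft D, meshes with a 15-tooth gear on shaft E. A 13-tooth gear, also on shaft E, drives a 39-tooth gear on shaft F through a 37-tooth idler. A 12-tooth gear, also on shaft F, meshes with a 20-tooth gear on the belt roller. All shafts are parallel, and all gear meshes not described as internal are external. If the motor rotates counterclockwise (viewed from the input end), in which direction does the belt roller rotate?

the motor → shaft B: external mesh, 1 reversal → CW.
shaft B → shaft C: driver → idler → driven is 2 external meshes, 2 reversals → CW.
shaft C → shaft D: internal mesh, same direction → CW.
shaft D → shaft E: external mesh, 1 reversal → CCW.
shaft E → shaft F: driver → idler → driven is 2 external meshes, 2 reversals → CCW.
shaft F → the belt roller: external mesh, 1 reversal → CW.
7 reversals in total — an odd number — so the belt roller turns opposite to the motor.

clockwise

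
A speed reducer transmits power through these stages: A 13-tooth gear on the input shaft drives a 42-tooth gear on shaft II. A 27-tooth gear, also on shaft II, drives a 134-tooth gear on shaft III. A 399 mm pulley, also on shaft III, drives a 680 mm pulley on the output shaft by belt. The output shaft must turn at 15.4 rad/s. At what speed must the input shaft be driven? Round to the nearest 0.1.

Overall ratio R = 3.2308 × 4.963 × 1.7043 = 27.326.
Required input speed = output speed × R = 15.4 × 27.326 = 420.83 rad/s.

420.8 rad/s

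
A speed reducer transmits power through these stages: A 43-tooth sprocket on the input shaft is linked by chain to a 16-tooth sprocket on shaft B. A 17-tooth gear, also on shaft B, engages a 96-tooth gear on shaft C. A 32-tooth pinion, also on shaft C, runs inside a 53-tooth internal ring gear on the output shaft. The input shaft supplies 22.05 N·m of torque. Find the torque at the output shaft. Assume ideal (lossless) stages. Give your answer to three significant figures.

Chain: ratio = 16/43 = 0.37209; torque at shaft B = 22.05 × 0.37209 = 8.2047 N·m.
Gear mesh: ratio = 96/17 = 5.6471; torque at shaft C = 8.2047 × 5.6471 = 46.332 N·m.
Internal gear: ratio = 53/32 = 1.6562; torque at the output shaft = 46.332 × 1.6562 = 76.738 N·m.

76.7 N·m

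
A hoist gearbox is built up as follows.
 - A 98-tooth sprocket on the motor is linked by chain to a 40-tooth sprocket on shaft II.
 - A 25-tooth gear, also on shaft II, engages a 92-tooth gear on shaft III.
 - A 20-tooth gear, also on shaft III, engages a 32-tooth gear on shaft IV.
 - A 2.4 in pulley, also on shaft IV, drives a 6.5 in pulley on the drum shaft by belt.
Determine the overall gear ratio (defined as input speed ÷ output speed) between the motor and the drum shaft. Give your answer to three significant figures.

6.51

Each stage contributes driven/driver: chain 40/98 = 0.40816, gear mesh 92/25 = 3.68, gear mesh 32/20 = 1.6, belt 6.5/2.4 = 2.7083.
Overall: 0.40816 × 3.68 × 1.6 × 2.7083 = 6.5088.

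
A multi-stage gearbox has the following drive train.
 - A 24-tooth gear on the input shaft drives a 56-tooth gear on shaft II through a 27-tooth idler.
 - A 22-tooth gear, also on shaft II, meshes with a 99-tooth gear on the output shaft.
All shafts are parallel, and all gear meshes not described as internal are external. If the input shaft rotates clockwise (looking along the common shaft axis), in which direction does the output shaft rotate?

anticlockwise

the input shaft → shaft II: driver → idler → driven is 2 external meshes, 2 reversals → CW.
shaft II → the output shaft: external mesh, 1 reversal → CCW.
3 reversals in total — an odd number — so the output shaft turns opposite to the input shaft.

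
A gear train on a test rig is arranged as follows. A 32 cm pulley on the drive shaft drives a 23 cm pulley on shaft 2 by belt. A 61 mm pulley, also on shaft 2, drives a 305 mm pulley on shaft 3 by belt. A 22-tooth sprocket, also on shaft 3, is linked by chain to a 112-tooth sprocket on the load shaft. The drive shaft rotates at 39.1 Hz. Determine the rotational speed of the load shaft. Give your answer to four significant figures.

2.137 Hz

the drive shaft → shaft 2 (belt, 23/32): 39.1 ÷ 0.71875 = 54.4 Hz
shaft 2 → shaft 3 (belt, 305/61): 54.4 ÷ 5 = 10.88 Hz
shaft 3 → the load shaft (chain, 112/22): 10.88 ÷ 5.0909 = 2.1371 Hz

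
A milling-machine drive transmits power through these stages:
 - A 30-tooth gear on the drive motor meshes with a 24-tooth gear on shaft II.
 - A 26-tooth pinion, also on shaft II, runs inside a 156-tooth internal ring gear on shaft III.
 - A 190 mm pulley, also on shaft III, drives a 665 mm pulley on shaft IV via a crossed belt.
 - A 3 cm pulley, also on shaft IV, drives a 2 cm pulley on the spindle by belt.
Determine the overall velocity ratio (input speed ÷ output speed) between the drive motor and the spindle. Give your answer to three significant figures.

11.2

Each stage contributes driven/driver: gear mesh 24/30 = 0.8, internal gear 156/26 = 6, belt 665/190 = 3.5, belt 2/3 = 0.66667.
Overall: 0.8 × 6 × 3.5 × 0.66667 = 11.2.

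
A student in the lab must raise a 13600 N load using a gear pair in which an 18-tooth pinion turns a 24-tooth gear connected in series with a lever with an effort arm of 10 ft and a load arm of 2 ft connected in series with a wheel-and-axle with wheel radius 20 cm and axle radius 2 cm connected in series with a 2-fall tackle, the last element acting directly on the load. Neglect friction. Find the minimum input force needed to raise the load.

Gear pair MA = 24/18 = 1.3333.
Lever MA = effort arm / load arm = 10/2 = 5.
Wheel-and-axle MA = R/r = 20/2 = 10.
Block-and-tackle MA = number of supporting rope parts = 2.
Combined ideal MA = 1.3333 × 5 × 10 × 2 = 133.33.
Effort = load / MA = 13600 / 133.33 = 102 N.

102 N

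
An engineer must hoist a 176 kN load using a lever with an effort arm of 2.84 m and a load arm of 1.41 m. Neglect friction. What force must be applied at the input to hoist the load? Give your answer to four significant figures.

87.38 kN

Lever MA = effort arm / load arm = 2.84/1.41 = 2.0142.
Effort = load / MA = 176 / 2.0142 = 87.38 kN.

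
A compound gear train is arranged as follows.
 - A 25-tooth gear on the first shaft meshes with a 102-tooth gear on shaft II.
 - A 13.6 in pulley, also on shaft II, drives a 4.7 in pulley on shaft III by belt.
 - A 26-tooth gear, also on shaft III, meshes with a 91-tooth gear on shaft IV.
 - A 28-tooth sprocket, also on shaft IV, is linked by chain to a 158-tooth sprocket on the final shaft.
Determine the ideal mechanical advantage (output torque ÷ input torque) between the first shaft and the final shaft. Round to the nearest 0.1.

Each stage contributes driven/driver: gear mesh 102/25 = 4.08, belt 4.7/13.6 = 0.34559, gear mesh 91/26 = 3.5, chain 158/28 = 5.6429.
Overall: 4.08 × 0.34559 × 3.5 × 5.6429 = 27.848.

27.8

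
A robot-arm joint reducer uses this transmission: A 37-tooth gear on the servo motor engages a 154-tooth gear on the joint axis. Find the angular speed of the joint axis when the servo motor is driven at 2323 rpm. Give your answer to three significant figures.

the servo motor → the joint axis (gear mesh, 154/37): 2323 ÷ 4.1622 = 558.12 rpm

558 rpm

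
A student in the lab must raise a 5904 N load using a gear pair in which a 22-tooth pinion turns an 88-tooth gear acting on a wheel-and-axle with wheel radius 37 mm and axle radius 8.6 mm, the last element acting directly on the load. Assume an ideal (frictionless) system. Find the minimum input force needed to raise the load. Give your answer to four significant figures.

Gear pair MA = 88/22 = 4.
Wheel-and-axle MA = R/r = 37/8.6 = 4.3023.
Combined ideal MA = 4 × 4.3023 = 17.209.
Effort = load / MA = 5904 / 17.209 = 343.07 N.

343.1 N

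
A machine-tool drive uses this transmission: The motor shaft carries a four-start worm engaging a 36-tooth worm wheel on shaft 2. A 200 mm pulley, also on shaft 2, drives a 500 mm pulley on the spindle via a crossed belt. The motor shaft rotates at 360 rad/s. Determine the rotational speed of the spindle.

Worm: ratio = 36/4 = 9, so shaft 2 turns at 360 / 9 = 40 rad/s.
Belt: ratio = 500/200 = 2.5, so the spindle turns at 40 / 2.5 = 16 rad/s.

16 rad/s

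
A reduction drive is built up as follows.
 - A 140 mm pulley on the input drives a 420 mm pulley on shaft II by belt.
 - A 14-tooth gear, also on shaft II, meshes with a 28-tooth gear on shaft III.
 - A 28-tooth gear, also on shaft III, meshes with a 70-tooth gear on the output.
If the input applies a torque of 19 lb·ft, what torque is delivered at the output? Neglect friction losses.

After the belt (420/140): 19 × 3 = 57 lb·ft
After the gear mesh (28/14): 57 × 2 = 114 lb·ft
After the gear mesh (70/28): 114 × 2.5 = 285 lb·ft

285 lb·ft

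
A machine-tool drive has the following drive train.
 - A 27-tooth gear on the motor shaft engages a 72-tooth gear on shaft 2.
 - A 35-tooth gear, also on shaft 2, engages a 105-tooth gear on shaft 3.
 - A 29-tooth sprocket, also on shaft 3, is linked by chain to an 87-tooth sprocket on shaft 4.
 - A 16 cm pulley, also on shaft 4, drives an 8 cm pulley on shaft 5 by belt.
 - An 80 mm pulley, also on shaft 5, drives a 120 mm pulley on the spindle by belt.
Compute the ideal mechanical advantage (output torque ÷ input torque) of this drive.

Each stage contributes driven/driver: gear mesh 72/27 = 2.6667, gear mesh 105/35 = 3, chain 87/29 = 3, belt 8/16 = 0.5, belt 120/80 = 1.5.
Overall: 2.6667 × 3 × 3 × 0.5 × 1.5 = 18.

18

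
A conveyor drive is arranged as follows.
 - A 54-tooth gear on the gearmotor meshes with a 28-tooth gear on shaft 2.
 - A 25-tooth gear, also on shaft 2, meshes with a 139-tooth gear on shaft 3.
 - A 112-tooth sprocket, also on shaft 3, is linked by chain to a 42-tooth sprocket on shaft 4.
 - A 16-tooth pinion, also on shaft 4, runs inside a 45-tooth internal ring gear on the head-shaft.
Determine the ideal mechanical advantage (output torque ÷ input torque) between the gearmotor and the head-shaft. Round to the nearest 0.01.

3.04

Each stage contributes driven/driver: gear mesh 28/54 = 0.51852, gear mesh 139/25 = 5.56, chain 42/112 = 0.375, internal gear 45/16 = 2.8125.
Overall: 0.51852 × 5.56 × 0.375 × 2.8125 = 3.0406.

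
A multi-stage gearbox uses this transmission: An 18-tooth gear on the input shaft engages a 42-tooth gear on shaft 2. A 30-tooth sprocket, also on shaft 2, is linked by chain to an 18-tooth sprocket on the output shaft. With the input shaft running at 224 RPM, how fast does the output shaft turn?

160 RPM

gear mesh 42/18 = 2.3333 → 224/2.3333 = 96 RPM
chain 18/30 = 0.6 → 96/0.6 = 160 RPM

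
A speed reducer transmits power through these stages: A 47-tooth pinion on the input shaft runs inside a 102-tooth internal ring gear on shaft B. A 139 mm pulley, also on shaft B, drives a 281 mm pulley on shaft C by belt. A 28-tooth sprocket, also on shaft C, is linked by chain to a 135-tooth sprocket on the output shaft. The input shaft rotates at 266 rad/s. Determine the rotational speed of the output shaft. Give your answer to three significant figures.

Internal gear: ratio = 102/47 = 2.1702, so shaft B turns at 266 / 2.1702 = 122.57 rad/s.
Belt: ratio = 281/139 = 2.0216, so shaft C turns at 122.57 / 2.0216 = 60.63 rad/s.
Chain: ratio = 135/28 = 4.8214, so the output shaft turns at 60.63 / 4.8214 = 12.575 rad/s.

12.6 rad/s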